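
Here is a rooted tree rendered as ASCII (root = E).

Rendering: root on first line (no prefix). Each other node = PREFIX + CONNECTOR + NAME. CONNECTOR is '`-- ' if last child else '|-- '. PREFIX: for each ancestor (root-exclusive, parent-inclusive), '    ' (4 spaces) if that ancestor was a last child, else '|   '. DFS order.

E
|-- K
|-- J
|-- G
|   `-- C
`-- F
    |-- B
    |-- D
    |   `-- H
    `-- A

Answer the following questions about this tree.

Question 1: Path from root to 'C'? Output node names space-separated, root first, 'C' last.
Walk down from root: E -> G -> C

Answer: E G C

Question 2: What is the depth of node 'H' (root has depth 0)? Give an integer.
Answer: 3

Derivation:
Path from root to H: E -> F -> D -> H
Depth = number of edges = 3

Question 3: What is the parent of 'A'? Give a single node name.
Answer: F

Derivation:
Scan adjacency: A appears as child of F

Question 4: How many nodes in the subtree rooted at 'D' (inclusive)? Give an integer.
Answer: 2

Derivation:
Subtree rooted at D contains: D, H
Count = 2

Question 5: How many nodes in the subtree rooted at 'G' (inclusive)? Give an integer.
Answer: 2

Derivation:
Subtree rooted at G contains: C, G
Count = 2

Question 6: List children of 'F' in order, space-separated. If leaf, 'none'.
Node F's children (from adjacency): B, D, A

Answer: B D A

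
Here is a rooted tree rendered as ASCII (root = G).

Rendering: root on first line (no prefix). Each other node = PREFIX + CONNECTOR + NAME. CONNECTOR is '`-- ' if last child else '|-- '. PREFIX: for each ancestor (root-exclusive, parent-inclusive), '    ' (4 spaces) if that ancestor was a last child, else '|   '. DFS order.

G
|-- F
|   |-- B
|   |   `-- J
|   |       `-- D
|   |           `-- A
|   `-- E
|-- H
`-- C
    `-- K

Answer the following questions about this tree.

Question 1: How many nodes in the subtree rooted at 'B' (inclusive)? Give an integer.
Answer: 4

Derivation:
Subtree rooted at B contains: A, B, D, J
Count = 4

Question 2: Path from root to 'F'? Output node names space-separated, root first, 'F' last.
Answer: G F

Derivation:
Walk down from root: G -> F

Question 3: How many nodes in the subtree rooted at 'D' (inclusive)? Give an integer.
Subtree rooted at D contains: A, D
Count = 2

Answer: 2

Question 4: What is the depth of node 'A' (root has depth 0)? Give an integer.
Path from root to A: G -> F -> B -> J -> D -> A
Depth = number of edges = 5

Answer: 5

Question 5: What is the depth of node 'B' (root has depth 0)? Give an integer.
Path from root to B: G -> F -> B
Depth = number of edges = 2

Answer: 2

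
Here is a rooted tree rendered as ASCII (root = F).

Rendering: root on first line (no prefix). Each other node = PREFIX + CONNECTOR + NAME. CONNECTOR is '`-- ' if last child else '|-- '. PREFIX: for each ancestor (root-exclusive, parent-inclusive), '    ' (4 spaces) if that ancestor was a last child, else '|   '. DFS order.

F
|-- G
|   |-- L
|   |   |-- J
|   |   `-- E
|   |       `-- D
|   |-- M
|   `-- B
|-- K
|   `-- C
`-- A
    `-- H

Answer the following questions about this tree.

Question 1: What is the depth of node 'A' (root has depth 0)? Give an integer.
Path from root to A: F -> A
Depth = number of edges = 1

Answer: 1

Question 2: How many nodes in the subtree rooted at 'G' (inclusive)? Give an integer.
Answer: 7

Derivation:
Subtree rooted at G contains: B, D, E, G, J, L, M
Count = 7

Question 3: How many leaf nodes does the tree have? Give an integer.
Answer: 6

Derivation:
Leaves (nodes with no children): B, C, D, H, J, M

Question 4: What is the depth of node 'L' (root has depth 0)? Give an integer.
Answer: 2

Derivation:
Path from root to L: F -> G -> L
Depth = number of edges = 2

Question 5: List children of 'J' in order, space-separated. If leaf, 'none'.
Answer: none

Derivation:
Node J's children (from adjacency): (leaf)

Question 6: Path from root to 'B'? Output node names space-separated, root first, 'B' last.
Walk down from root: F -> G -> B

Answer: F G B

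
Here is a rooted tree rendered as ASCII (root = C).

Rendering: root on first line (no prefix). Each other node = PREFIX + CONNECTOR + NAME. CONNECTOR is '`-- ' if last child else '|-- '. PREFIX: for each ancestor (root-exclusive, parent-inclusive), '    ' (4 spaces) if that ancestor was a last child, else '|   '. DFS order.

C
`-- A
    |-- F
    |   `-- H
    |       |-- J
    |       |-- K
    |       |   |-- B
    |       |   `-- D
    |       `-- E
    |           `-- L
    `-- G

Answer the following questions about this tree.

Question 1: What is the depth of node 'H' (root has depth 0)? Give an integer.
Path from root to H: C -> A -> F -> H
Depth = number of edges = 3

Answer: 3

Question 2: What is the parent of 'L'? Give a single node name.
Answer: E

Derivation:
Scan adjacency: L appears as child of E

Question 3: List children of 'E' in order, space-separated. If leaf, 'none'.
Answer: L

Derivation:
Node E's children (from adjacency): L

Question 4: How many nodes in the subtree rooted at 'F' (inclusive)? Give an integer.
Answer: 8

Derivation:
Subtree rooted at F contains: B, D, E, F, H, J, K, L
Count = 8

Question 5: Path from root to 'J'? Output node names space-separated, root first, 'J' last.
Walk down from root: C -> A -> F -> H -> J

Answer: C A F H J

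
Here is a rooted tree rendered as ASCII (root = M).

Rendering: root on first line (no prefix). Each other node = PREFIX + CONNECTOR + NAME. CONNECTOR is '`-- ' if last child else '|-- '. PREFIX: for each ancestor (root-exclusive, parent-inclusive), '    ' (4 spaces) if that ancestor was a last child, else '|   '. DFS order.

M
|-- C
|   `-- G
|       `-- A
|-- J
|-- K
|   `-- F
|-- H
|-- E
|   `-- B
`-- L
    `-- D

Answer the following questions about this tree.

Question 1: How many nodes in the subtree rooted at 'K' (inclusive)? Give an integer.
Subtree rooted at K contains: F, K
Count = 2

Answer: 2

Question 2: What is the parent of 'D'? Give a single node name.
Scan adjacency: D appears as child of L

Answer: L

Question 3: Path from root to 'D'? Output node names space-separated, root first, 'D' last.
Walk down from root: M -> L -> D

Answer: M L D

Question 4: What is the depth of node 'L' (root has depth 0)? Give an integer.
Path from root to L: M -> L
Depth = number of edges = 1

Answer: 1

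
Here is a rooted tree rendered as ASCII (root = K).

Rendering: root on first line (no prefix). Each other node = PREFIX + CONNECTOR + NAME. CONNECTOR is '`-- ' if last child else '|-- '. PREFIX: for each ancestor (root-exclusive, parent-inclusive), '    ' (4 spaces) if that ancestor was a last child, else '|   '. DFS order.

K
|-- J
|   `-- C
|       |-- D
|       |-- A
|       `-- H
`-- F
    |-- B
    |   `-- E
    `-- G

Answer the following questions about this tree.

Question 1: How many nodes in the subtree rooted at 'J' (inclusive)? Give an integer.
Answer: 5

Derivation:
Subtree rooted at J contains: A, C, D, H, J
Count = 5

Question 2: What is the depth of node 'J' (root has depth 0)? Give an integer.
Path from root to J: K -> J
Depth = number of edges = 1

Answer: 1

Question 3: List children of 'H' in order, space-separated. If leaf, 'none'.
Node H's children (from adjacency): (leaf)

Answer: none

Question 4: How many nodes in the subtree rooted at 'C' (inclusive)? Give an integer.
Subtree rooted at C contains: A, C, D, H
Count = 4

Answer: 4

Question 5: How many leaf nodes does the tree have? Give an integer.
Leaves (nodes with no children): A, D, E, G, H

Answer: 5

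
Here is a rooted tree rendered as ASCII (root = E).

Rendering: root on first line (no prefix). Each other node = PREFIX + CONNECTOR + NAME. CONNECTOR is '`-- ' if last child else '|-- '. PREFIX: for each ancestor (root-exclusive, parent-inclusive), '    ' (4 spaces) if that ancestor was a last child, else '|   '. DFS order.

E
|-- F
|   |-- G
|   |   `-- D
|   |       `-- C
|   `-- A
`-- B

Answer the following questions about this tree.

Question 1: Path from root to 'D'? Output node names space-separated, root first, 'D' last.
Answer: E F G D

Derivation:
Walk down from root: E -> F -> G -> D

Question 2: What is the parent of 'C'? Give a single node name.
Scan adjacency: C appears as child of D

Answer: D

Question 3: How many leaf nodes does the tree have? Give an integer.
Leaves (nodes with no children): A, B, C

Answer: 3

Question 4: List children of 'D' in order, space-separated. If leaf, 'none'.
Node D's children (from adjacency): C

Answer: C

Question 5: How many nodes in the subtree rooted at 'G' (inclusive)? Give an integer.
Answer: 3

Derivation:
Subtree rooted at G contains: C, D, G
Count = 3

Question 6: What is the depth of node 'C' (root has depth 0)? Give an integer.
Path from root to C: E -> F -> G -> D -> C
Depth = number of edges = 4

Answer: 4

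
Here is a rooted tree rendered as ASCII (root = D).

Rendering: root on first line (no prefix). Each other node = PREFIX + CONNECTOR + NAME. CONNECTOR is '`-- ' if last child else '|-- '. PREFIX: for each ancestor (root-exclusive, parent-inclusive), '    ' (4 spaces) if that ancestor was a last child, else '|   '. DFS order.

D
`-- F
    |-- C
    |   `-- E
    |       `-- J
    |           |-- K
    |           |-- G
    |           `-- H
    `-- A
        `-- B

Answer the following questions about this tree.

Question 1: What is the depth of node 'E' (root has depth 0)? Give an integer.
Path from root to E: D -> F -> C -> E
Depth = number of edges = 3

Answer: 3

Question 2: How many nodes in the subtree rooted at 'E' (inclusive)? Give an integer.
Answer: 5

Derivation:
Subtree rooted at E contains: E, G, H, J, K
Count = 5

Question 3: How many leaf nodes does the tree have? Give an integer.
Answer: 4

Derivation:
Leaves (nodes with no children): B, G, H, K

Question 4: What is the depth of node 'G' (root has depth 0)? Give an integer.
Answer: 5

Derivation:
Path from root to G: D -> F -> C -> E -> J -> G
Depth = number of edges = 5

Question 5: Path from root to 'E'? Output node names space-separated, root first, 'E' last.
Answer: D F C E

Derivation:
Walk down from root: D -> F -> C -> E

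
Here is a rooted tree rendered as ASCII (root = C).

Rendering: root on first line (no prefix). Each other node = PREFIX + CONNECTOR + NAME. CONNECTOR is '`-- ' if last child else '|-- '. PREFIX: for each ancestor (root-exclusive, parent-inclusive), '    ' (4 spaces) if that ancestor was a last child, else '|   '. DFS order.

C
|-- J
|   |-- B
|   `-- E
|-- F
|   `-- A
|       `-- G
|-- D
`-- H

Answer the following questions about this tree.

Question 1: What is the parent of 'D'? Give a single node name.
Scan adjacency: D appears as child of C

Answer: C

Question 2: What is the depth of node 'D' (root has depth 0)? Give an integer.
Answer: 1

Derivation:
Path from root to D: C -> D
Depth = number of edges = 1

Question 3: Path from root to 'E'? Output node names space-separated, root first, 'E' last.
Answer: C J E

Derivation:
Walk down from root: C -> J -> E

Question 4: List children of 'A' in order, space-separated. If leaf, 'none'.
Answer: G

Derivation:
Node A's children (from adjacency): G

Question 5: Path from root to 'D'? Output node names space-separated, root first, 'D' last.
Answer: C D

Derivation:
Walk down from root: C -> D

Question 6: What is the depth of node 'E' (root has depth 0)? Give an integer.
Path from root to E: C -> J -> E
Depth = number of edges = 2

Answer: 2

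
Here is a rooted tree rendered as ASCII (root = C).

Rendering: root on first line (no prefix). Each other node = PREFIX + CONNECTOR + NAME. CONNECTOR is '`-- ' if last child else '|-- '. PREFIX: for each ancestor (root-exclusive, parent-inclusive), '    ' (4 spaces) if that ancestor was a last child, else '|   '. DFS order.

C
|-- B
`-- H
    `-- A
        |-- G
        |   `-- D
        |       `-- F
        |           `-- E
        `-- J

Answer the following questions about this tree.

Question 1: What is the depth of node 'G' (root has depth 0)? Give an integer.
Path from root to G: C -> H -> A -> G
Depth = number of edges = 3

Answer: 3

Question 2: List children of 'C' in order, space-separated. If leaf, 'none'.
Node C's children (from adjacency): B, H

Answer: B H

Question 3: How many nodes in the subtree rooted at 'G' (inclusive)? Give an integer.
Subtree rooted at G contains: D, E, F, G
Count = 4

Answer: 4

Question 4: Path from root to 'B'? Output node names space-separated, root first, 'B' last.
Walk down from root: C -> B

Answer: C B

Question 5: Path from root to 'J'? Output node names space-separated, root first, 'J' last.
Answer: C H A J

Derivation:
Walk down from root: C -> H -> A -> J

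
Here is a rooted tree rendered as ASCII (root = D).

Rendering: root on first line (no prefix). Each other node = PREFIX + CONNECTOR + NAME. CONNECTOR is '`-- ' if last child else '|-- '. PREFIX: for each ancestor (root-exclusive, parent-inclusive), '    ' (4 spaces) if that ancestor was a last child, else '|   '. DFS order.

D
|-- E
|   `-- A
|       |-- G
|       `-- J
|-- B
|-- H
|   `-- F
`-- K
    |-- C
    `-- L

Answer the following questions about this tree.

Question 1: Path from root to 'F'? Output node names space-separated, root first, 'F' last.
Answer: D H F

Derivation:
Walk down from root: D -> H -> F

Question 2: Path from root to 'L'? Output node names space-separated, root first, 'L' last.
Walk down from root: D -> K -> L

Answer: D K L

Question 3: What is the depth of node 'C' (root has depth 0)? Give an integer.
Answer: 2

Derivation:
Path from root to C: D -> K -> C
Depth = number of edges = 2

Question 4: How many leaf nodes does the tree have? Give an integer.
Answer: 6

Derivation:
Leaves (nodes with no children): B, C, F, G, J, L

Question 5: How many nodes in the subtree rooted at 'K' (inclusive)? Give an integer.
Answer: 3

Derivation:
Subtree rooted at K contains: C, K, L
Count = 3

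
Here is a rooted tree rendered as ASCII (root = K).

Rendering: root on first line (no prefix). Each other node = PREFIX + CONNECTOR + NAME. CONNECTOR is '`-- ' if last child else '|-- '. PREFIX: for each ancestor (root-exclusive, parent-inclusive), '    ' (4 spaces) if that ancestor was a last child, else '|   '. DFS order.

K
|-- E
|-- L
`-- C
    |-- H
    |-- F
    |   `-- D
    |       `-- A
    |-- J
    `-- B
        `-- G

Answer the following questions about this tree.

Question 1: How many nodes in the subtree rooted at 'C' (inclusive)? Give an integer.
Subtree rooted at C contains: A, B, C, D, F, G, H, J
Count = 8

Answer: 8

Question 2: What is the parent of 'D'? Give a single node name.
Answer: F

Derivation:
Scan adjacency: D appears as child of F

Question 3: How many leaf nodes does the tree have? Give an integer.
Answer: 6

Derivation:
Leaves (nodes with no children): A, E, G, H, J, L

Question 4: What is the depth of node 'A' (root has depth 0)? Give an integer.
Path from root to A: K -> C -> F -> D -> A
Depth = number of edges = 4

Answer: 4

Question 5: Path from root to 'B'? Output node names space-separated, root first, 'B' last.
Walk down from root: K -> C -> B

Answer: K C B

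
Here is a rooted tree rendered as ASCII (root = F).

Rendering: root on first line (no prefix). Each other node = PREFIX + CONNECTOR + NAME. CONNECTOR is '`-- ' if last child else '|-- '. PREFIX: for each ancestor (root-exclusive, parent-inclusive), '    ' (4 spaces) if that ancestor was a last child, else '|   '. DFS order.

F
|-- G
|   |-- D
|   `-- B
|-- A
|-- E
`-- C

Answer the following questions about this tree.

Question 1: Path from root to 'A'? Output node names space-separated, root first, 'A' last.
Answer: F A

Derivation:
Walk down from root: F -> A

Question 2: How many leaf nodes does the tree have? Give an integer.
Leaves (nodes with no children): A, B, C, D, E

Answer: 5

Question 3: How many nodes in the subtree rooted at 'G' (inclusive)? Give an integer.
Answer: 3

Derivation:
Subtree rooted at G contains: B, D, G
Count = 3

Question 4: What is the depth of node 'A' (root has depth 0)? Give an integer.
Path from root to A: F -> A
Depth = number of edges = 1

Answer: 1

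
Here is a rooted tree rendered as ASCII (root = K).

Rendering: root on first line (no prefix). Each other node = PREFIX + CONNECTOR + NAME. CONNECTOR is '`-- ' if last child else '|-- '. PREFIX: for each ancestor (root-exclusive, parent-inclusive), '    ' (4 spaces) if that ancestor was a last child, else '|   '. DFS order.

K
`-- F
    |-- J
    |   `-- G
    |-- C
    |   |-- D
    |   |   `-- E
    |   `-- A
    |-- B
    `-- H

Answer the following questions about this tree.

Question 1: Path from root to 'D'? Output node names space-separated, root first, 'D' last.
Answer: K F C D

Derivation:
Walk down from root: K -> F -> C -> D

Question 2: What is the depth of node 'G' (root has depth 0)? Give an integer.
Answer: 3

Derivation:
Path from root to G: K -> F -> J -> G
Depth = number of edges = 3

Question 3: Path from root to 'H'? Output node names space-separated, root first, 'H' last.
Walk down from root: K -> F -> H

Answer: K F H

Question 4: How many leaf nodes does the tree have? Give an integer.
Leaves (nodes with no children): A, B, E, G, H

Answer: 5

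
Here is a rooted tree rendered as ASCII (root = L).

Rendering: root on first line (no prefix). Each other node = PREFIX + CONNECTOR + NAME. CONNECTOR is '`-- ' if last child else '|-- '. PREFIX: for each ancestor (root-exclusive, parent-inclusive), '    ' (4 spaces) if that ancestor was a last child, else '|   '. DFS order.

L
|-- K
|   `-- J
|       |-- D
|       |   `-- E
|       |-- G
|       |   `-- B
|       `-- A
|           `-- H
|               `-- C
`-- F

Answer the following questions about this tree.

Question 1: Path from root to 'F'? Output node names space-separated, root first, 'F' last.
Answer: L F

Derivation:
Walk down from root: L -> F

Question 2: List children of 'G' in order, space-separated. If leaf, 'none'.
Node G's children (from adjacency): B

Answer: B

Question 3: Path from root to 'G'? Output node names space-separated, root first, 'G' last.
Answer: L K J G

Derivation:
Walk down from root: L -> K -> J -> G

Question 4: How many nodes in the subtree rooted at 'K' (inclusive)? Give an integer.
Answer: 9

Derivation:
Subtree rooted at K contains: A, B, C, D, E, G, H, J, K
Count = 9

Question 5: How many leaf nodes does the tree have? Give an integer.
Leaves (nodes with no children): B, C, E, F

Answer: 4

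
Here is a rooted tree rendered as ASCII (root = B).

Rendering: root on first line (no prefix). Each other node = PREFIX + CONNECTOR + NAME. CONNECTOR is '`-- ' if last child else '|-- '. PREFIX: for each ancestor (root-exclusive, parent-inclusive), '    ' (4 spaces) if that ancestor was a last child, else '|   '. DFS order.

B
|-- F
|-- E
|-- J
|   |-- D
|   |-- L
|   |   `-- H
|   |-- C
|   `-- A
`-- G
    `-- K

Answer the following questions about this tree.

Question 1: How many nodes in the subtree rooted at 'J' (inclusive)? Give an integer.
Answer: 6

Derivation:
Subtree rooted at J contains: A, C, D, H, J, L
Count = 6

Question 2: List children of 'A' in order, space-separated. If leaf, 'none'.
Node A's children (from adjacency): (leaf)

Answer: none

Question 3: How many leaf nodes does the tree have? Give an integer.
Leaves (nodes with no children): A, C, D, E, F, H, K

Answer: 7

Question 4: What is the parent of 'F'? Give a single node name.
Scan adjacency: F appears as child of B

Answer: B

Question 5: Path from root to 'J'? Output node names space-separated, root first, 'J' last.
Walk down from root: B -> J

Answer: B J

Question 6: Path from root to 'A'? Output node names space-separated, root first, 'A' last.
Walk down from root: B -> J -> A

Answer: B J A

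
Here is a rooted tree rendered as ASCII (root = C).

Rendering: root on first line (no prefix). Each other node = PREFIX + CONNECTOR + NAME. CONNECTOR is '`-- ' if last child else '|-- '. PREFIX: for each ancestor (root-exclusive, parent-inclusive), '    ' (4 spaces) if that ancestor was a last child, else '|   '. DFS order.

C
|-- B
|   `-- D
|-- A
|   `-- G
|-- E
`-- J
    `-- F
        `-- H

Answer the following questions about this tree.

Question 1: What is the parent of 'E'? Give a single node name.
Answer: C

Derivation:
Scan adjacency: E appears as child of C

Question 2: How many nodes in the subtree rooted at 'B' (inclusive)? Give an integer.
Subtree rooted at B contains: B, D
Count = 2

Answer: 2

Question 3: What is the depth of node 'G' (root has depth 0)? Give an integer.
Path from root to G: C -> A -> G
Depth = number of edges = 2

Answer: 2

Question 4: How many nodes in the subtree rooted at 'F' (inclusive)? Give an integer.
Answer: 2

Derivation:
Subtree rooted at F contains: F, H
Count = 2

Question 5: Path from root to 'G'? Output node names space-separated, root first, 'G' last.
Answer: C A G

Derivation:
Walk down from root: C -> A -> G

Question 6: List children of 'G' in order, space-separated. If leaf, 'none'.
Answer: none

Derivation:
Node G's children (from adjacency): (leaf)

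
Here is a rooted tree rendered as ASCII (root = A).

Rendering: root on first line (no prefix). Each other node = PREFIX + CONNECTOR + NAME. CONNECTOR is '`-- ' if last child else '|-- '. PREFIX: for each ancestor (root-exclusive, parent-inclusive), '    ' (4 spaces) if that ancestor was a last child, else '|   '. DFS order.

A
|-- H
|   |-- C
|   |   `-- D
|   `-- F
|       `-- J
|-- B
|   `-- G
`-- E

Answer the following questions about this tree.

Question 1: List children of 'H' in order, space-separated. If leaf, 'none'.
Node H's children (from adjacency): C, F

Answer: C F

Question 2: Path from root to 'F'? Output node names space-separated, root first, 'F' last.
Answer: A H F

Derivation:
Walk down from root: A -> H -> F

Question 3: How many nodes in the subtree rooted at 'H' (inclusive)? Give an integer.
Subtree rooted at H contains: C, D, F, H, J
Count = 5

Answer: 5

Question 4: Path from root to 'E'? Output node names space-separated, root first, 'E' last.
Answer: A E

Derivation:
Walk down from root: A -> E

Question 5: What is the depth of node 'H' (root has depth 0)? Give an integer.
Path from root to H: A -> H
Depth = number of edges = 1

Answer: 1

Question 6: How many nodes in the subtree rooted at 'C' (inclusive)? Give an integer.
Subtree rooted at C contains: C, D
Count = 2

Answer: 2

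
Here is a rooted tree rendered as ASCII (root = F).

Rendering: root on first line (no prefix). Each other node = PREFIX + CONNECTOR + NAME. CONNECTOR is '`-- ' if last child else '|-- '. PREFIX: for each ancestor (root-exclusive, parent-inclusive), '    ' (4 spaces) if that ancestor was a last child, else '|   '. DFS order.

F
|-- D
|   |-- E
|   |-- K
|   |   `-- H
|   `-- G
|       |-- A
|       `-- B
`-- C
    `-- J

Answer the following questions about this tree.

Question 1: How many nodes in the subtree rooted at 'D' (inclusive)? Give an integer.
Answer: 7

Derivation:
Subtree rooted at D contains: A, B, D, E, G, H, K
Count = 7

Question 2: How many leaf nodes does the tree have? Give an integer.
Leaves (nodes with no children): A, B, E, H, J

Answer: 5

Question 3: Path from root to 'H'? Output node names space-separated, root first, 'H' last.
Answer: F D K H

Derivation:
Walk down from root: F -> D -> K -> H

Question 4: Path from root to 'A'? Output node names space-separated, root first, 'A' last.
Walk down from root: F -> D -> G -> A

Answer: F D G A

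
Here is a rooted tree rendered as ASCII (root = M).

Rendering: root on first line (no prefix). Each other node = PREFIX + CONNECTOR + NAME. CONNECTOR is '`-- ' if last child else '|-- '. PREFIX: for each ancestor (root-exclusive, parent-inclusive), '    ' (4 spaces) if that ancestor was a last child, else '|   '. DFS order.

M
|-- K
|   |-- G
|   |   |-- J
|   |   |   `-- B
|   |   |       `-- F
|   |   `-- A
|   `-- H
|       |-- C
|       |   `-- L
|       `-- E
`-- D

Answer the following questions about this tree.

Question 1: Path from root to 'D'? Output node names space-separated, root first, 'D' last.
Walk down from root: M -> D

Answer: M D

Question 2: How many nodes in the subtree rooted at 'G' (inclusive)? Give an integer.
Subtree rooted at G contains: A, B, F, G, J
Count = 5

Answer: 5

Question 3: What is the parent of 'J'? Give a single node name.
Scan adjacency: J appears as child of G

Answer: G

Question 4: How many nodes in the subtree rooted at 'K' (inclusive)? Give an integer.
Answer: 10

Derivation:
Subtree rooted at K contains: A, B, C, E, F, G, H, J, K, L
Count = 10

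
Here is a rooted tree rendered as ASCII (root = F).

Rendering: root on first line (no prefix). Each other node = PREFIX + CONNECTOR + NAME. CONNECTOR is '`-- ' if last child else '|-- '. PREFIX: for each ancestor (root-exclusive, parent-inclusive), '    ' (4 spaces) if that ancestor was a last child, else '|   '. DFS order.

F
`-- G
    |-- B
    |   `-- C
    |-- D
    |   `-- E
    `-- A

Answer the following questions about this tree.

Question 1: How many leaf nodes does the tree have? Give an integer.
Leaves (nodes with no children): A, C, E

Answer: 3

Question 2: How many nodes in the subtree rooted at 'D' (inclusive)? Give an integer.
Subtree rooted at D contains: D, E
Count = 2

Answer: 2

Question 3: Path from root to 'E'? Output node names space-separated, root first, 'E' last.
Walk down from root: F -> G -> D -> E

Answer: F G D E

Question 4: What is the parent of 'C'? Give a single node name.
Answer: B

Derivation:
Scan adjacency: C appears as child of B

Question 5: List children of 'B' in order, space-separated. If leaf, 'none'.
Answer: C

Derivation:
Node B's children (from adjacency): C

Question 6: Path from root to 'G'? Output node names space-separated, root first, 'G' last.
Walk down from root: F -> G

Answer: F G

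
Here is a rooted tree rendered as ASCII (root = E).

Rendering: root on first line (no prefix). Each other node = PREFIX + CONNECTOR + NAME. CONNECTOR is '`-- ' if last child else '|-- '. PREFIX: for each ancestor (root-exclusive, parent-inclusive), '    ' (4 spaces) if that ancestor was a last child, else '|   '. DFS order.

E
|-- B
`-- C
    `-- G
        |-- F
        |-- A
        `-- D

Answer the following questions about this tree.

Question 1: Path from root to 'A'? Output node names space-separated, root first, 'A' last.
Walk down from root: E -> C -> G -> A

Answer: E C G A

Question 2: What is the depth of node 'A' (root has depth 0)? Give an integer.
Path from root to A: E -> C -> G -> A
Depth = number of edges = 3

Answer: 3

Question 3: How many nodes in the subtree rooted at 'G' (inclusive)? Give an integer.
Subtree rooted at G contains: A, D, F, G
Count = 4

Answer: 4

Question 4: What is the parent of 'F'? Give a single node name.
Scan adjacency: F appears as child of G

Answer: G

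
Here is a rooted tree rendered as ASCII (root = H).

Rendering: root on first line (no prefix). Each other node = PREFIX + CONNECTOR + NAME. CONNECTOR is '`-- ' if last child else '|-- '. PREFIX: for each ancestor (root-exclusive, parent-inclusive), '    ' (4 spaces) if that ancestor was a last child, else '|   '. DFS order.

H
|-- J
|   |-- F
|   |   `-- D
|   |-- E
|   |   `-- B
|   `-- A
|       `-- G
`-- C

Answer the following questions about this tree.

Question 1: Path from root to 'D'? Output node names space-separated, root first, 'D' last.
Walk down from root: H -> J -> F -> D

Answer: H J F D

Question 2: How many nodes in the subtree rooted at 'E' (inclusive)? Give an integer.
Answer: 2

Derivation:
Subtree rooted at E contains: B, E
Count = 2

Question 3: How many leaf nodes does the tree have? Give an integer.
Answer: 4

Derivation:
Leaves (nodes with no children): B, C, D, G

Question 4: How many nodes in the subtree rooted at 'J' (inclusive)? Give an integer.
Subtree rooted at J contains: A, B, D, E, F, G, J
Count = 7

Answer: 7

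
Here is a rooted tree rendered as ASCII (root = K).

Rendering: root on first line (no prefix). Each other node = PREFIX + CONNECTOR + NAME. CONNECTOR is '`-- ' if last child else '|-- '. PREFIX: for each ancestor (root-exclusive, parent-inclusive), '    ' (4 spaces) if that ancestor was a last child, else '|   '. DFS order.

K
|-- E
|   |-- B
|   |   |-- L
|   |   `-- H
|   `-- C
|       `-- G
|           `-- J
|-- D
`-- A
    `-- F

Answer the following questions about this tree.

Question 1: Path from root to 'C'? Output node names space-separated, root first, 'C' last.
Walk down from root: K -> E -> C

Answer: K E C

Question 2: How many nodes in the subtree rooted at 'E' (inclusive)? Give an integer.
Answer: 7

Derivation:
Subtree rooted at E contains: B, C, E, G, H, J, L
Count = 7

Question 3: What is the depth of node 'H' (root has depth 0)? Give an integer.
Path from root to H: K -> E -> B -> H
Depth = number of edges = 3

Answer: 3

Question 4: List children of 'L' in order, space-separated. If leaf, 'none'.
Node L's children (from adjacency): (leaf)

Answer: none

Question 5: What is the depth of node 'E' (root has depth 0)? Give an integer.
Path from root to E: K -> E
Depth = number of edges = 1

Answer: 1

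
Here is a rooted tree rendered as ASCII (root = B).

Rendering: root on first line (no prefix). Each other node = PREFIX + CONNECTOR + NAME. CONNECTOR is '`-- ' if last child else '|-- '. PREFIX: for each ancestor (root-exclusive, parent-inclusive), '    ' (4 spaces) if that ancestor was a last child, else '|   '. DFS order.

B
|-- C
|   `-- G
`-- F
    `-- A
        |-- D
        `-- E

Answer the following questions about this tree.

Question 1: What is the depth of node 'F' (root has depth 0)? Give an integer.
Answer: 1

Derivation:
Path from root to F: B -> F
Depth = number of edges = 1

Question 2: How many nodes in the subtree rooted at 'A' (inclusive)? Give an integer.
Answer: 3

Derivation:
Subtree rooted at A contains: A, D, E
Count = 3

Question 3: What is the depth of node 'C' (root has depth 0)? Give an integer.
Answer: 1

Derivation:
Path from root to C: B -> C
Depth = number of edges = 1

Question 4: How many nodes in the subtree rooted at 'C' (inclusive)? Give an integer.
Subtree rooted at C contains: C, G
Count = 2

Answer: 2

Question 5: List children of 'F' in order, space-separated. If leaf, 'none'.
Node F's children (from adjacency): A

Answer: A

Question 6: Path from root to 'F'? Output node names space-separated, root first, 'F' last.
Walk down from root: B -> F

Answer: B F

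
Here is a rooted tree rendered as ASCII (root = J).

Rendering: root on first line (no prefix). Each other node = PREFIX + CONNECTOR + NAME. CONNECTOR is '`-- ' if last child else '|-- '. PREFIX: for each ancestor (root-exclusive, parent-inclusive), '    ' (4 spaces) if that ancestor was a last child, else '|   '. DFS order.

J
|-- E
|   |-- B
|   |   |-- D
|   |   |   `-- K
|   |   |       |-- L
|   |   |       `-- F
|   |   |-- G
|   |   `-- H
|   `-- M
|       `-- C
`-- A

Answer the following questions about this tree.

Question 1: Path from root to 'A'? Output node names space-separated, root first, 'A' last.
Answer: J A

Derivation:
Walk down from root: J -> A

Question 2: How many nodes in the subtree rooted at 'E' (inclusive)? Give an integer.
Answer: 10

Derivation:
Subtree rooted at E contains: B, C, D, E, F, G, H, K, L, M
Count = 10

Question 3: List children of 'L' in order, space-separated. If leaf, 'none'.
Answer: none

Derivation:
Node L's children (from adjacency): (leaf)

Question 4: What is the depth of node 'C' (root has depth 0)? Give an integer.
Answer: 3

Derivation:
Path from root to C: J -> E -> M -> C
Depth = number of edges = 3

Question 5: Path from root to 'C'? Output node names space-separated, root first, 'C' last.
Answer: J E M C

Derivation:
Walk down from root: J -> E -> M -> C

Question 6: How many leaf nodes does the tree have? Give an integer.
Leaves (nodes with no children): A, C, F, G, H, L

Answer: 6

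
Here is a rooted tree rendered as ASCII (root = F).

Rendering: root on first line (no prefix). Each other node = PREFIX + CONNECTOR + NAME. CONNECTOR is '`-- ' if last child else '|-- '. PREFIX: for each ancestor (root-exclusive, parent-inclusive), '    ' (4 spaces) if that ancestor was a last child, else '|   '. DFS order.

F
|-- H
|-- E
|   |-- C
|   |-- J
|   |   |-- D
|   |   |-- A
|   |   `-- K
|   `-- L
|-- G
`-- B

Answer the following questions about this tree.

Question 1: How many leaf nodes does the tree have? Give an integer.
Answer: 8

Derivation:
Leaves (nodes with no children): A, B, C, D, G, H, K, L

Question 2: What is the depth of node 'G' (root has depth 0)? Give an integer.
Answer: 1

Derivation:
Path from root to G: F -> G
Depth = number of edges = 1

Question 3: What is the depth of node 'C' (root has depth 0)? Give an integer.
Answer: 2

Derivation:
Path from root to C: F -> E -> C
Depth = number of edges = 2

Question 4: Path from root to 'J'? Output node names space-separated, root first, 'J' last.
Walk down from root: F -> E -> J

Answer: F E J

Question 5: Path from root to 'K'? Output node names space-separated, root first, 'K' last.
Answer: F E J K

Derivation:
Walk down from root: F -> E -> J -> K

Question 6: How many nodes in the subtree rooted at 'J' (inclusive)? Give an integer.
Answer: 4

Derivation:
Subtree rooted at J contains: A, D, J, K
Count = 4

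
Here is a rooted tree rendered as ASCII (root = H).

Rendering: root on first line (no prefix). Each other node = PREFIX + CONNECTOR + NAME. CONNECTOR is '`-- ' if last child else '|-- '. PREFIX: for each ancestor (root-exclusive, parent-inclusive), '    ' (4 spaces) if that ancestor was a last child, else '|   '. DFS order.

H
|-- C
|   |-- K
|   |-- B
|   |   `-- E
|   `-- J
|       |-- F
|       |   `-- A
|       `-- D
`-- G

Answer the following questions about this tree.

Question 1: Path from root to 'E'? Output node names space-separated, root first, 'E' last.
Walk down from root: H -> C -> B -> E

Answer: H C B E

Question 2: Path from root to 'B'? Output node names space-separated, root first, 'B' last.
Walk down from root: H -> C -> B

Answer: H C B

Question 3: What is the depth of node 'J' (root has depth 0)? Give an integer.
Path from root to J: H -> C -> J
Depth = number of edges = 2

Answer: 2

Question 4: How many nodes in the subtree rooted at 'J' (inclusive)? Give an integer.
Answer: 4

Derivation:
Subtree rooted at J contains: A, D, F, J
Count = 4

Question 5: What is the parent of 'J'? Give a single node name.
Scan adjacency: J appears as child of C

Answer: C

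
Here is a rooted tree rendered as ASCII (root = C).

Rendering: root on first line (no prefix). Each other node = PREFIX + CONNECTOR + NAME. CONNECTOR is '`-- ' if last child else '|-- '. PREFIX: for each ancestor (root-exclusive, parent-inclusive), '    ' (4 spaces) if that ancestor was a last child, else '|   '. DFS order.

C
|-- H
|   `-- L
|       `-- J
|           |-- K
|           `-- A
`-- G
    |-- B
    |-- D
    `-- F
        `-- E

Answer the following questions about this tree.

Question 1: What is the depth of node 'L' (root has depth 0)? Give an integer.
Path from root to L: C -> H -> L
Depth = number of edges = 2

Answer: 2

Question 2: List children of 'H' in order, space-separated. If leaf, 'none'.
Node H's children (from adjacency): L

Answer: L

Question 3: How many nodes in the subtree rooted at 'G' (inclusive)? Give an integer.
Answer: 5

Derivation:
Subtree rooted at G contains: B, D, E, F, G
Count = 5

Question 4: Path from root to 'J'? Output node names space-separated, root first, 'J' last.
Answer: C H L J

Derivation:
Walk down from root: C -> H -> L -> J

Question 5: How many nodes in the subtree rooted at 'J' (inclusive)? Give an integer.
Answer: 3

Derivation:
Subtree rooted at J contains: A, J, K
Count = 3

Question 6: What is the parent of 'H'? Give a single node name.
Answer: C

Derivation:
Scan adjacency: H appears as child of C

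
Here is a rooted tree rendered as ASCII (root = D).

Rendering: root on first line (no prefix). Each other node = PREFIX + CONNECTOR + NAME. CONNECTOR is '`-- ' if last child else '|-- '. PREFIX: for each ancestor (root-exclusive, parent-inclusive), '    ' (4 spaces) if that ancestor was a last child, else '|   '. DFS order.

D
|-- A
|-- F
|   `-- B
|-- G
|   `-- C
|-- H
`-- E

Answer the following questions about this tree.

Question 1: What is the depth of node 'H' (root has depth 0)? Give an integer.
Path from root to H: D -> H
Depth = number of edges = 1

Answer: 1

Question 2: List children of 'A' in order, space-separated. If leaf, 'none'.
Answer: none

Derivation:
Node A's children (from adjacency): (leaf)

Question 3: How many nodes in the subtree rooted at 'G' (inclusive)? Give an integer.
Subtree rooted at G contains: C, G
Count = 2

Answer: 2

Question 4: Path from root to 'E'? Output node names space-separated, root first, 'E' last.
Answer: D E

Derivation:
Walk down from root: D -> E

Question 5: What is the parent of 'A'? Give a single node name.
Scan adjacency: A appears as child of D

Answer: D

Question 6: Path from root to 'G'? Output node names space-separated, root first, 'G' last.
Answer: D G

Derivation:
Walk down from root: D -> G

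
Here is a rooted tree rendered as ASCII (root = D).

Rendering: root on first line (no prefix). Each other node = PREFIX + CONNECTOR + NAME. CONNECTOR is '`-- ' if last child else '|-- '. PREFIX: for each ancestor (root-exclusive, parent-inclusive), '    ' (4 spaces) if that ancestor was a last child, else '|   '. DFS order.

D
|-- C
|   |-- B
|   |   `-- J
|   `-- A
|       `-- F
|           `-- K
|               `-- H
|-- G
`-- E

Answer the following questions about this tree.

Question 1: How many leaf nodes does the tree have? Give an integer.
Answer: 4

Derivation:
Leaves (nodes with no children): E, G, H, J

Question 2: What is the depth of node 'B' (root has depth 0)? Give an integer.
Answer: 2

Derivation:
Path from root to B: D -> C -> B
Depth = number of edges = 2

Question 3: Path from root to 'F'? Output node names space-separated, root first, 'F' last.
Answer: D C A F

Derivation:
Walk down from root: D -> C -> A -> F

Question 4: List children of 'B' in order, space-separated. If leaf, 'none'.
Node B's children (from adjacency): J

Answer: J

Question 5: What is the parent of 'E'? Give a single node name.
Answer: D

Derivation:
Scan adjacency: E appears as child of D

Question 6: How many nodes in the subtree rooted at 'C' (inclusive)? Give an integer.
Answer: 7

Derivation:
Subtree rooted at C contains: A, B, C, F, H, J, K
Count = 7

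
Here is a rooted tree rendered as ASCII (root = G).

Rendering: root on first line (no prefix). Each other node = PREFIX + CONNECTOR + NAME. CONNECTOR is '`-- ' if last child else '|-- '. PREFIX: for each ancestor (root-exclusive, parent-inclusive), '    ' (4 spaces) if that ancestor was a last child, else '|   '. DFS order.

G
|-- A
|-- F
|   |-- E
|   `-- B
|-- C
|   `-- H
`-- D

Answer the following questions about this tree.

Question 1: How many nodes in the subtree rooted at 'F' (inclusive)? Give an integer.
Subtree rooted at F contains: B, E, F
Count = 3

Answer: 3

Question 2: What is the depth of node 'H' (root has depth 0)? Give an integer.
Path from root to H: G -> C -> H
Depth = number of edges = 2

Answer: 2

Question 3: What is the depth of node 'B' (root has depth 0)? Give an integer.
Path from root to B: G -> F -> B
Depth = number of edges = 2

Answer: 2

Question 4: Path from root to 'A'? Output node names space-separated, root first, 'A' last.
Answer: G A

Derivation:
Walk down from root: G -> A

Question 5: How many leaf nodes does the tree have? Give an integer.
Leaves (nodes with no children): A, B, D, E, H

Answer: 5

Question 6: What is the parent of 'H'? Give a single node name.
Answer: C

Derivation:
Scan adjacency: H appears as child of C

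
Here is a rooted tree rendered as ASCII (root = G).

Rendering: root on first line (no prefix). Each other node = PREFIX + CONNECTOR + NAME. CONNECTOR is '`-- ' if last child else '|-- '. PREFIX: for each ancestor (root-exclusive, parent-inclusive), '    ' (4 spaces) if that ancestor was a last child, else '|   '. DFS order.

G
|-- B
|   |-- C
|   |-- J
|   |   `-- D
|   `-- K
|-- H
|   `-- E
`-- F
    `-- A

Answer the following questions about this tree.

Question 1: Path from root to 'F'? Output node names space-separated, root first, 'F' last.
Answer: G F

Derivation:
Walk down from root: G -> F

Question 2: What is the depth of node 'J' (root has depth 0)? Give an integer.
Answer: 2

Derivation:
Path from root to J: G -> B -> J
Depth = number of edges = 2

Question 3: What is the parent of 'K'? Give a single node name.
Scan adjacency: K appears as child of B

Answer: B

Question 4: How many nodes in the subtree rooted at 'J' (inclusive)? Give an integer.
Answer: 2

Derivation:
Subtree rooted at J contains: D, J
Count = 2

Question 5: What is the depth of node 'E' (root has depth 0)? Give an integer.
Path from root to E: G -> H -> E
Depth = number of edges = 2

Answer: 2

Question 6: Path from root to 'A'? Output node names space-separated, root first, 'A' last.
Answer: G F A

Derivation:
Walk down from root: G -> F -> A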